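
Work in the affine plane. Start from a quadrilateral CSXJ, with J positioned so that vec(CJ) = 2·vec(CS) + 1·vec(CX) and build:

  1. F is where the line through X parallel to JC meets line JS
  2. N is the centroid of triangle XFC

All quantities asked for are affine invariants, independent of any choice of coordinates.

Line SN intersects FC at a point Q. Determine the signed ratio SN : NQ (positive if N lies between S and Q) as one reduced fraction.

SN:NQ = -13/4

Work in coordinates with C = (0, 0), S = (1, 0), X = (0, 1), J = (2, 1).
1. F is where the line through X parallel to JC meets line JS ⇒ F = (4, 3)
2. N is the centroid of triangle XFC ⇒ N = (4/3, 4/3)
line SN meets FC at Q = (16/13, 12/13)
N = S + t·(Q−S) with t = 13/9, so SN:NQ = 13/9:-4/9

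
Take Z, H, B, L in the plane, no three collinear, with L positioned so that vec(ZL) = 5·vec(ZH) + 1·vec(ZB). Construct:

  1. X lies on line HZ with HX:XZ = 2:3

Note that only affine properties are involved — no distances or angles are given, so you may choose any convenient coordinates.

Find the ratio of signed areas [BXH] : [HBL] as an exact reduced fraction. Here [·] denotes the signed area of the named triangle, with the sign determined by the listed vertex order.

[BXH]:[HBL] = -2/25

Set Z = (0, 0), H = (1, 0), B = (0, 1), L = (5, 1); any affine frame gives the same invariant.
1. X lies on line HZ with HX:XZ = 2:3 ⇒ X = (3/5, 0)
2·[BXH] = 2/5, 2·[HBL] = -5
[BXH]:[HBL] = 2/5:-5 = -2/25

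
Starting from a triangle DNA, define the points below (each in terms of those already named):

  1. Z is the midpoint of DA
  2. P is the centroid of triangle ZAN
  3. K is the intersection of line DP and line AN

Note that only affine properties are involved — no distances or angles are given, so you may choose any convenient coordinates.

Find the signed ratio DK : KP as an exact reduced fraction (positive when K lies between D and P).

DK:KP = -6

Set D = (0, 0), N = (1, 0), A = (0, 1); any affine frame gives the same invariant.
1. Z is the midpoint of DA ⇒ Z = (0, 1/2)
2. P is the centroid of triangle ZAN ⇒ P = (1/3, 1/2)
3. K is the intersection of line DP and line AN ⇒ K = (2/5, 3/5)
K = D + t·(P−D) with t = 6/5, so DK:KP = t:(1−t) = 6/5:-1/5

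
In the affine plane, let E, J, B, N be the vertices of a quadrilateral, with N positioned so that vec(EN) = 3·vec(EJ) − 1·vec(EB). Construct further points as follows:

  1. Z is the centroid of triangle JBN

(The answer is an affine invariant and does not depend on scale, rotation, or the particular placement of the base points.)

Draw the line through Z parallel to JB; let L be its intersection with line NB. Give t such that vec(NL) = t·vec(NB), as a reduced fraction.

Set E = (0, 0), J = (1, 0), B = (0, 1), N = (3, -1); any affine frame gives the same invariant.
1. Z is the centroid of triangle JBN ⇒ Z = (4/3, 0)
through Z parallel to JB: direction (-1, 1); meets NB at L = (1, 1/3)
L = N + t·(B−N) with t = 2/3

t = 2/3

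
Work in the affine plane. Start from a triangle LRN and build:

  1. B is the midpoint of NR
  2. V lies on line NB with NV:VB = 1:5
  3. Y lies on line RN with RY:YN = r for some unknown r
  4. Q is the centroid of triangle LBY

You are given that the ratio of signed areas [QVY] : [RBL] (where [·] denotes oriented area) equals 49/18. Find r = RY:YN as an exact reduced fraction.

r = -5/4

Assign L = (0, 0), R = (1, 0), N = (0, 1) — the answer is frame-independent, so this choice is without loss of generality.
1. B is the midpoint of NR ⇒ B = (1/2, 1/2)
2. V lies on line NB with NV:VB = 1:5 ⇒ V = (1/12, 11/12)
3. With RY:YN = r, write λ = r/(r+1) so Y = R + λ·(N−R); Y is affine-linear in λ
4. Q is the centroid of triangle LBY ⇒ Q is an affine combination of earlier points and hence also affine-linear in λ
Every point depending on Y is an affine combination of Y and λ-independent points, so each such coordinate is linear in λ; the λ² term in each signed area is a multiple of (N−R)×(N−R) = 0, so 2·[QVY] and 2·[RBL] are each linear in λ. Evaluating at λ=0 and λ=1:
  2·[QVY] = 1/3·λ − 11/36,   2·[RBL] = 1/2
So [QVY]:[RBL] = (1/3·λ − 11/36) / (1/2). Setting this equal to 49/18:
  1/3·λ − 11/36 = 49/18·(1/2)  ⇒  λ = 5
Then r = λ/(1−λ) = (5)/(-4) = -5/4. Check: with r = -5/4, Y = (-4, 5) and [QVY]:[RBL] = 49/18 as required.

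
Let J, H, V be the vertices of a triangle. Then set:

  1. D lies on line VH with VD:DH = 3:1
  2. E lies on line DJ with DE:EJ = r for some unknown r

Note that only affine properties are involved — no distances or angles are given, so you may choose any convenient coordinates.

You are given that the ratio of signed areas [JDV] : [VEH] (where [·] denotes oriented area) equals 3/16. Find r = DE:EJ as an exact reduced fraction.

r = -4/3

Work in coordinates with J = (0, 0), H = (1, 0), V = (0, 1).
1. D lies on line VH with VD:DH = 3:1 ⇒ D = (3/4, 1/4)
2. With DE:EJ = r, write λ = r/(r+1) so E = D + λ·(J−D); E is affine-linear in λ
Every point depending on E is an affine combination of E and λ-independent points, so each such coordinate is linear in λ; the λ² term in each signed area is a multiple of (J−D)×(J−D) = 0, so 2·[JDV] and 2·[VEH] are each linear in λ. Evaluating at λ=0 and λ=1:
  2·[JDV] = 3/4,   2·[VEH] = λ
So [JDV]:[VEH] = (3/4) / (λ). Setting this equal to 3/16:
  3/4 = 3/16·(λ)  ⇒  λ = 4
Then r = λ/(1−λ) = (4)/(-3) = -4/3. Check: with r = -4/3, E = (-9/4, -3/4) and [JDV]:[VEH] = 3/16 as required.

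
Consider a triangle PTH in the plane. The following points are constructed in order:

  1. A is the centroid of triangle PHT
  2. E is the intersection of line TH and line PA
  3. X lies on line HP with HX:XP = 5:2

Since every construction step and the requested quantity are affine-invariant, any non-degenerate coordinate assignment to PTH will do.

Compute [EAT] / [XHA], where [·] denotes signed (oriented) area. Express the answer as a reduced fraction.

[EAT]:[XHA] = -7/10

Assign P = (0, 0), T = (1, 0), H = (0, 1) — the answer is frame-independent, so this choice is without loss of generality.
1. A is the centroid of triangle PHT ⇒ A = (1/3, 1/3)
2. E is the intersection of line TH and line PA ⇒ E = (1/2, 1/2)
3. X lies on line HP with HX:XP = 5:2 ⇒ X = (0, 2/7)
2·[EAT] = 1/6, 2·[XHA] = -5/21
[EAT]:[XHA] = 1/6:-5/21 = -7/10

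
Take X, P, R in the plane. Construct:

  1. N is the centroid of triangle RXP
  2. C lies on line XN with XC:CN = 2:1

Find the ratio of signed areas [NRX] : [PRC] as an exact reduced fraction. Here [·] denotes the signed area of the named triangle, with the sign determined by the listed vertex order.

[NRX]:[PRC] = 3/5

Set X = (0, 0), P = (1, 0), R = (0, 1); any affine frame gives the same invariant.
1. N is the centroid of triangle RXP ⇒ N = (1/3, 1/3)
2. C lies on line XN with XC:CN = 2:1 ⇒ C = (2/9, 2/9)
2·[NRX] = 1/3, 2·[PRC] = 5/9
[NRX]:[PRC] = 1/3:5/9 = 3/5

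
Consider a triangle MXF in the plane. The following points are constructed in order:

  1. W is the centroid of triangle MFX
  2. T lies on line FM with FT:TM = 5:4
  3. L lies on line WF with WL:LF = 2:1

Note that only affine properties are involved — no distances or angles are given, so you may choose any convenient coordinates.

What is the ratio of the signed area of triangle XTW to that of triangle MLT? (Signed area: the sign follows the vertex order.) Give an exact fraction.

Set M = (0, 0), X = (1, 0), F = (0, 1); any affine frame gives the same invariant.
1. W is the centroid of triangle MFX ⇒ W = (1/3, 1/3)
2. T lies on line FM with FT:TM = 5:4 ⇒ T = (0, 4/9)
3. L lies on line WF with WL:LF = 2:1 ⇒ L = (1/9, 7/9)
2·[XTW] = -1/27, 2·[MLT] = 4/81
[XTW]:[MLT] = -1/27:4/81 = -3/4

[XTW]:[MLT] = -3/4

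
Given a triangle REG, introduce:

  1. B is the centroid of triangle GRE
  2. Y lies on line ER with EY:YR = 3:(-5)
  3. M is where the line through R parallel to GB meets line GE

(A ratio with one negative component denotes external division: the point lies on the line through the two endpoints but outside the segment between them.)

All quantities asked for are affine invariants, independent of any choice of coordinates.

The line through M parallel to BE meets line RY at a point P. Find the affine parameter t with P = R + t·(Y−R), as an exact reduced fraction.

t = 6/5

Choose coordinates R = (0, 0), E = (1, 0), G = (0, 1).
1. B is the centroid of triangle GRE ⇒ B = (1/3, 1/3)
2. Y lies on line ER with EY:YR = 3:(-5) ⇒ Y = (5/2, 0)
3. M is where the line through R parallel to GB meets line GE ⇒ M = (-1, 2)
through M parallel to BE: direction (2/3, -1/3); meets RY at P = (3, 0)
P = R + t·(Y−R) with t = 6/5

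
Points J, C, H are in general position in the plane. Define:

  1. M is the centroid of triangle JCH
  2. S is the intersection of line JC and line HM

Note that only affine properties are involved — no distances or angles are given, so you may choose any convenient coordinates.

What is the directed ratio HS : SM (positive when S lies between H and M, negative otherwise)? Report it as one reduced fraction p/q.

HS:SM = -3

Choose coordinates J = (0, 0), C = (1, 0), H = (0, 1).
1. M is the centroid of triangle JCH ⇒ M = (1/3, 1/3)
2. S is the intersection of line JC and line HM ⇒ S = (1/2, 0)
S = H + t·(M−H) with t = 3/2, so HS:SM = t:(1−t) = 3/2:-1/2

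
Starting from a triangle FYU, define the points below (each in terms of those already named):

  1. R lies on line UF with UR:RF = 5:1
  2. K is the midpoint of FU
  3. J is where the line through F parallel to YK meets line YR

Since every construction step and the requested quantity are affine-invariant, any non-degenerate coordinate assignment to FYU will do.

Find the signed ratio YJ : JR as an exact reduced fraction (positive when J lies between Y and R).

Assign F = (0, 0), Y = (1, 0), U = (0, 1) — the answer is frame-independent, so this choice is without loss of generality.
1. R lies on line UF with UR:RF = 5:1 ⇒ R = (0, 1/6)
2. K is the midpoint of FU ⇒ K = (0, 1/2)
3. J is where the line through F parallel to YK meets line YR ⇒ J = (-1/2, 1/4)
J = Y + t·(R−Y) with t = 3/2, so YJ:JR = t:(1−t) = 3/2:-1/2

YJ:JR = -3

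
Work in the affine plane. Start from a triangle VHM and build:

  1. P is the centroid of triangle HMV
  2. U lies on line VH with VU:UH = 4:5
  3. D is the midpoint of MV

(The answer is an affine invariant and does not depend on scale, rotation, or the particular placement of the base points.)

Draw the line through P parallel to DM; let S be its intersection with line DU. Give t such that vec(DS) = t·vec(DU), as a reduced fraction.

t = 3/4

Set V = (0, 0), H = (1, 0), M = (0, 1); any affine frame gives the same invariant.
1. P is the centroid of triangle HMV ⇒ P = (1/3, 1/3)
2. U lies on line VH with VU:UH = 4:5 ⇒ U = (4/9, 0)
3. D is the midpoint of MV ⇒ D = (0, 1/2)
through P parallel to DM: direction (0, 1/2); meets DU at S = (1/3, 1/8)
S = D + t·(U−D) with t = 3/4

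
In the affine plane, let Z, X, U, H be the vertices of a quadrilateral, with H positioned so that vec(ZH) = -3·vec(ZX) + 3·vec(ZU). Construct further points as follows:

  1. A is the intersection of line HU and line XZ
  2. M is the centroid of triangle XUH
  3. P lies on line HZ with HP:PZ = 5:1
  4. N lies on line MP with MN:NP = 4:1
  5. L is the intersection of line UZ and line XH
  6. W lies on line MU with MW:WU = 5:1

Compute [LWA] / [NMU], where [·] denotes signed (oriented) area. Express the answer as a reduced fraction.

Set Z = (0, 0), X = (1, 0), U = (0, 1), H = (-3, 3); any affine frame gives the same invariant.
1. A is the intersection of line HU and line XZ ⇒ A = (3/2, 0)
2. M is the centroid of triangle XUH ⇒ M = (-2/3, 4/3)
3. P lies on line HZ with HP:PZ = 5:1 ⇒ P = (-1/2, 1/2)
4. N lies on line MP with MN:NP = 4:1 ⇒ N = (-8/15, 2/3)
5. L is the intersection of line UZ and line XH ⇒ L = (0, 3/4)
6. W lies on line MU with MW:WU = 5:1 ⇒ W = (-1/9, 19/18)
2·[LWA] = -3/8, 2·[NMU] = -2/5
[LWA]:[NMU] = -3/8:-2/5 = 15/16

[LWA]:[NMU] = 15/16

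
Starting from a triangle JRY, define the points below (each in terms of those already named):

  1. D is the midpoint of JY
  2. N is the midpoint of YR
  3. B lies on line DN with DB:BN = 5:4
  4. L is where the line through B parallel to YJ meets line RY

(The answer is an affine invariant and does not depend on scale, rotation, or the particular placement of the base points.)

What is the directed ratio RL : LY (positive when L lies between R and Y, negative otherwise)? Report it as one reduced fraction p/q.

RL:LY = 13/5

Choose coordinates J = (0, 0), R = (1, 0), Y = (0, 1).
1. D is the midpoint of JY ⇒ D = (0, 1/2)
2. N is the midpoint of YR ⇒ N = (1/2, 1/2)
3. B lies on line DN with DB:BN = 5:4 ⇒ B = (5/18, 1/2)
4. L is where the line through B parallel to YJ meets line RY ⇒ L = (5/18, 13/18)
L = R + t·(Y−R) with t = 13/18, so RL:LY = t:(1−t) = 13/18:5/18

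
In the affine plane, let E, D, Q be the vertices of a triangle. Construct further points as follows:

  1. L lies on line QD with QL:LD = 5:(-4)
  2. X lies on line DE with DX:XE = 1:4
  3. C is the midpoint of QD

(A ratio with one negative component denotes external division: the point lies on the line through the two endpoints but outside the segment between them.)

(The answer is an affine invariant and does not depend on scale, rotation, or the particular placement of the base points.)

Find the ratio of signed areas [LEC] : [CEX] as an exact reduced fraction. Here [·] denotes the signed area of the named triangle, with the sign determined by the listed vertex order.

[LEC]:[CEX] = -45/4

Assign E = (0, 0), D = (1, 0), Q = (0, 1) — the answer is frame-independent, so this choice is without loss of generality.
1. L lies on line QD with QL:LD = 5:(-4) ⇒ L = (5, -4)
2. X lies on line DE with DX:XE = 1:4 ⇒ X = (4/5, 0)
3. C is the midpoint of QD ⇒ C = (1/2, 1/2)
2·[LEC] = -9/2, 2·[CEX] = 2/5
[LEC]:[CEX] = -9/2:2/5 = -45/4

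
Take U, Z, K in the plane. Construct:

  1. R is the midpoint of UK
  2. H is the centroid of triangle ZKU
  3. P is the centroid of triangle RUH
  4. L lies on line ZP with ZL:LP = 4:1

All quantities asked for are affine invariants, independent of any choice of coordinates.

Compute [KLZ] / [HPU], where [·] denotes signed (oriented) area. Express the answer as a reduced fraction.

[KLZ]:[HPU] = 44/5

Set U = (0, 0), Z = (1, 0), K = (0, 1); any affine frame gives the same invariant.
1. R is the midpoint of UK ⇒ R = (0, 1/2)
2. H is the centroid of triangle ZKU ⇒ H = (1/3, 1/3)
3. P is the centroid of triangle RUH ⇒ P = (1/9, 5/18)
4. L lies on line ZP with ZL:LP = 4:1 ⇒ L = (13/45, 2/9)
2·[KLZ] = 22/45, 2·[HPU] = 1/18
[KLZ]:[HPU] = 22/45:1/18 = 44/5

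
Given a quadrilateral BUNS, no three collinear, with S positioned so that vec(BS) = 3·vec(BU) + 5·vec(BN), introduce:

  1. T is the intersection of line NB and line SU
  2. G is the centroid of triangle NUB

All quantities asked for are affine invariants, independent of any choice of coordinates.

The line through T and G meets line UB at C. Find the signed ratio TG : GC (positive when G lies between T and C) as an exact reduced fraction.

Work in coordinates with B = (0, 0), U = (1, 0), N = (0, 1), S = (3, 5).
1. T is the intersection of line NB and line SU ⇒ T = (0, -5/2)
2. G is the centroid of triangle NUB ⇒ G = (1/3, 1/3)
line TG meets UB at C = (5/17, 0)
G = T + t·(C−T) with t = 17/15, so TG:GC = 17/15:-2/15

TG:GC = -17/2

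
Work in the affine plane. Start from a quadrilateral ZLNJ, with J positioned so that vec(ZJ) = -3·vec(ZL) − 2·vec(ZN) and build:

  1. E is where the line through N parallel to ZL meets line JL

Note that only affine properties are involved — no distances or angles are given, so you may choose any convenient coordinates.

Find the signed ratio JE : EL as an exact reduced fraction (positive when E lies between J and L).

JE:EL = -3

Assign Z = (0, 0), L = (1, 0), N = (0, 1), J = (-3, -2) — the answer is frame-independent, so this choice is without loss of generality.
1. E is where the line through N parallel to ZL meets line JL ⇒ E = (3, 1)
E = J + t·(L−J) with t = 3/2, so JE:EL = t:(1−t) = 3/2:-1/2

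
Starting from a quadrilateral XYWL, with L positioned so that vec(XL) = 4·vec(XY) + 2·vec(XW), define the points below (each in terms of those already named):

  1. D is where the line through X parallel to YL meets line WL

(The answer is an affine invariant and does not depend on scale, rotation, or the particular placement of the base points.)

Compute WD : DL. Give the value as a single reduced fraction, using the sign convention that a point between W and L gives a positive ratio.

Set X = (0, 0), Y = (1, 0), W = (0, 1), L = (4, 2); any affine frame gives the same invariant.
1. D is where the line through X parallel to YL meets line WL ⇒ D = (12/5, 8/5)
D = W + t·(L−W) with t = 3/5, so WD:DL = t:(1−t) = 3/5:2/5

WD:DL = 3/2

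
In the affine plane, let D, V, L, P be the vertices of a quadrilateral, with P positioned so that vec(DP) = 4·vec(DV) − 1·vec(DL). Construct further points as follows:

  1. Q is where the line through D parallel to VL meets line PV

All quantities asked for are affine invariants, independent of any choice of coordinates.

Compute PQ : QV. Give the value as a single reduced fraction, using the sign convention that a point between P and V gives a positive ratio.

PQ:QV = -3

Choose coordinates D = (0, 0), V = (1, 0), L = (0, 1), P = (4, -1).
1. Q is where the line through D parallel to VL meets line PV ⇒ Q = (-1/2, 1/2)
Q = P + t·(V−P) with t = 3/2, so PQ:QV = t:(1−t) = 3/2:-1/2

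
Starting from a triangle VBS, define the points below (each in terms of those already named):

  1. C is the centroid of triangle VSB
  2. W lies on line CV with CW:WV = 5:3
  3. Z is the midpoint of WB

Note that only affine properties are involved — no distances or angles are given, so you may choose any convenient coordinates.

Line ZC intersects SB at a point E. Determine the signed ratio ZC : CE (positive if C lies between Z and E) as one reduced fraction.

ZC:CE = 1/8

Set V = (0, 0), B = (1, 0), S = (0, 1); any affine frame gives the same invariant.
1. C is the centroid of triangle VSB ⇒ C = (1/3, 1/3)
2. W lies on line CV with CW:WV = 5:3 ⇒ W = (1/8, 1/8)
3. Z is the midpoint of WB ⇒ Z = (9/16, 1/16)
line ZC meets SB at E = (-3/2, 5/2)
C = Z + t·(E−Z) with t = 1/9, so ZC:CE = 1/9:8/9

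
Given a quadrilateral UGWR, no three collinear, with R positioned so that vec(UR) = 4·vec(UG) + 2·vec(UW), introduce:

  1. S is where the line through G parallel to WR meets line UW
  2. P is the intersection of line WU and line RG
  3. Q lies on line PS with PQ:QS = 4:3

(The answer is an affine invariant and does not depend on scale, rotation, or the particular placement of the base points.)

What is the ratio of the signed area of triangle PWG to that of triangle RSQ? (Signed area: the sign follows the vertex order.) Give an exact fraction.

[PWG]:[RSQ] = -7/3

Assign U = (0, 0), G = (1, 0), W = (0, 1), R = (4, 2) — the answer is frame-independent, so this choice is without loss of generality.
1. S is where the line through G parallel to WR meets line UW ⇒ S = (0, -1/4)
2. P is the intersection of line WU and line RG ⇒ P = (0, -2/3)
3. Q lies on line PS with PQ:QS = 4:3 ⇒ Q = (0, -3/7)
2·[PWG] = -5/3, 2·[RSQ] = 5/7
[PWG]:[RSQ] = -5/3:5/7 = -7/3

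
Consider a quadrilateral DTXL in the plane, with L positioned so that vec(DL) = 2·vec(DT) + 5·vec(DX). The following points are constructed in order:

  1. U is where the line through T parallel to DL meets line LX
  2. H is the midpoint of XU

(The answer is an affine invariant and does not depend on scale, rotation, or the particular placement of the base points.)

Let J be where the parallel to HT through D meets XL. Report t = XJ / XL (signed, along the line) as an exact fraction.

Choose coordinates D = (0, 0), T = (1, 0), X = (0, 1), L = (2, 5).
1. U is where the line through T parallel to DL meets line LX ⇒ U = (7, 15)
2. H is the midpoint of XU ⇒ H = (7/2, 8)
through D parallel to HT: direction (-5/2, -8); meets XL at J = (5/6, 8/3)
J = X + t·(L−X) with t = 5/12

t = 5/12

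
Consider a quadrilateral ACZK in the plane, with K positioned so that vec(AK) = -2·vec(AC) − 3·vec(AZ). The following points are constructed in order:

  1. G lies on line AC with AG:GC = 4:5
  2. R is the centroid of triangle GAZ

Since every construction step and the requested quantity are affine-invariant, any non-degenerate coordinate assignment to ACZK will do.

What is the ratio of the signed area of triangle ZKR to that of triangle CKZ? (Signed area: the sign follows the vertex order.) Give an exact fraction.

[ZKR]:[CKZ] = -26/81

Choose coordinates A = (0, 0), C = (1, 0), Z = (0, 1), K = (-2, -3).
1. G lies on line AC with AG:GC = 4:5 ⇒ G = (4/9, 0)
2. R is the centroid of triangle GAZ ⇒ R = (4/27, 1/3)
2·[ZKR] = 52/27, 2·[CKZ] = -6
[ZKR]:[CKZ] = 52/27:-6 = -26/81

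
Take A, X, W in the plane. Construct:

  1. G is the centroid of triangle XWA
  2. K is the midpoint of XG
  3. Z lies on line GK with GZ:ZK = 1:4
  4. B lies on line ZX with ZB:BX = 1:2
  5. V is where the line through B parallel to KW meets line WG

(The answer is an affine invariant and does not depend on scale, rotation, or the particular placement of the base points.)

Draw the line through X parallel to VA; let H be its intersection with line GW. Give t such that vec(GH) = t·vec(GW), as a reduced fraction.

Work in coordinates with A = (0, 0), X = (1, 0), W = (0, 1).
1. G is the centroid of triangle XWA ⇒ G = (1/3, 1/3)
2. K is the midpoint of XG ⇒ K = (2/3, 1/6)
3. Z lies on line GK with GZ:ZK = 1:4 ⇒ Z = (2/5, 3/10)
4. B lies on line ZX with ZB:BX = 1:2 ⇒ B = (3/5, 1/5)
5. V is where the line through B parallel to KW meets line WG ⇒ V = (1/15, 13/15)
through X parallel to VA: direction (-1/15, -13/15); meets GW at H = (14/15, -13/15)
H = G + t·(W−G) with t = -9/5

t = -9/5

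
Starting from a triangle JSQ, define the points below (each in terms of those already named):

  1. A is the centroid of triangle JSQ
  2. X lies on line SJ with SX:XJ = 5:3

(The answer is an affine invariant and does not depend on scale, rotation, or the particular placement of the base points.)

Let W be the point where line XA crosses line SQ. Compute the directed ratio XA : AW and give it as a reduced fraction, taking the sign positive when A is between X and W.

XA:AW = 7/8

Choose coordinates J = (0, 0), S = (1, 0), Q = (0, 1).
1. A is the centroid of triangle JSQ ⇒ A = (1/3, 1/3)
2. X lies on line SJ with SX:XJ = 5:3 ⇒ X = (3/8, 0)
line XA meets SQ at W = (2/7, 5/7)
A = X + t·(W−X) with t = 7/15, so XA:AW = 7/15:8/15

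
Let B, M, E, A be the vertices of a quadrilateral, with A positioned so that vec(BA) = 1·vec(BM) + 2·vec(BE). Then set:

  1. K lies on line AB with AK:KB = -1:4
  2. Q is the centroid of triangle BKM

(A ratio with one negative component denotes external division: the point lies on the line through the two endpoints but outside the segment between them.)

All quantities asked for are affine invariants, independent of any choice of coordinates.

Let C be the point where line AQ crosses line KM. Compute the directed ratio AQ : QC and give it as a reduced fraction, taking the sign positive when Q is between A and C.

AQ:QC = -1/4

Choose coordinates B = (0, 0), M = (1, 0), E = (0, 1), A = (1, 2).
1. K lies on line AB with AK:KB = -1:4 ⇒ K = (4/3, 8/3)
2. Q is the centroid of triangle BKM ⇒ Q = (7/9, 8/9)
line AQ meets KM at C = (5/3, 16/3)
Q = A + t·(C−A) with t = -1/3, so AQ:QC = -1/3:4/3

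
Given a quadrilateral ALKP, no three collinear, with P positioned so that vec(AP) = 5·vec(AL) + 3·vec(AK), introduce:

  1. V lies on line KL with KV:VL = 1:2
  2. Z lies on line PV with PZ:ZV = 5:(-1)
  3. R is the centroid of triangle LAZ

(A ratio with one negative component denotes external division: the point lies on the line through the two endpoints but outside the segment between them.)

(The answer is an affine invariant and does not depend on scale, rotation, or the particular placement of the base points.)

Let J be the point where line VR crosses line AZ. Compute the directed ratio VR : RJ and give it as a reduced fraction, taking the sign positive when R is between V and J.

Work in coordinates with A = (0, 0), L = (1, 0), K = (0, 1), P = (5, 3).
1. V lies on line KL with KV:VL = 1:2 ⇒ V = (1/3, 2/3)
2. Z lies on line PV with PZ:ZV = 5:(-1) ⇒ Z = (-5/6, 1/12)
3. R is the centroid of triangle LAZ ⇒ R = (1/18, 1/36)
line VR meets AZ at J = (1/24, -1/240)
R = V + t·(J−V) with t = 20/21, so VR:RJ = 20/21:1/21

VR:RJ = 20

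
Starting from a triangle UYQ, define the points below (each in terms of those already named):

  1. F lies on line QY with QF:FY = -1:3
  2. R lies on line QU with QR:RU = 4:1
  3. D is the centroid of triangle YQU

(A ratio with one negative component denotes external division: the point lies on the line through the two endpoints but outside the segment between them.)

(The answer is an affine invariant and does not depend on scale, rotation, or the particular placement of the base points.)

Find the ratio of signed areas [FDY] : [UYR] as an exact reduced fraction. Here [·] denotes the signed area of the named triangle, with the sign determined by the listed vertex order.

Assign U = (0, 0), Y = (1, 0), Q = (0, 1) — the answer is frame-independent, so this choice is without loss of generality.
1. F lies on line QY with QF:FY = -1:3 ⇒ F = (-1/2, 3/2)
2. R lies on line QU with QR:RU = 4:1 ⇒ R = (0, 1/5)
3. D is the centroid of triangle YQU ⇒ D = (1/3, 1/3)
2·[FDY] = 1/2, 2·[UYR] = 1/5
[FDY]:[UYR] = 1/2:1/5 = 5/2

[FDY]:[UYR] = 5/2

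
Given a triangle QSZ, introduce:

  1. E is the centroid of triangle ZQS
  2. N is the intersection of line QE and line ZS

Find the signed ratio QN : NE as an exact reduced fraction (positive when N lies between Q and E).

Choose coordinates Q = (0, 0), S = (1, 0), Z = (0, 1).
1. E is the centroid of triangle ZQS ⇒ E = (1/3, 1/3)
2. N is the intersection of line QE and line ZS ⇒ N = (1/2, 1/2)
N = Q + t·(E−Q) with t = 3/2, so QN:NE = t:(1−t) = 3/2:-1/2

QN:NE = -3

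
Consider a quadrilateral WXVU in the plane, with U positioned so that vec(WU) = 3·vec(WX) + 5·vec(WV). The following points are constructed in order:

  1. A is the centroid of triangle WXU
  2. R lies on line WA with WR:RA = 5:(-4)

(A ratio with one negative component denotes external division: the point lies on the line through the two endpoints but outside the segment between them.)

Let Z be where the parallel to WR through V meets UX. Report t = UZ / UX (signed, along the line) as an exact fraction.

Choose coordinates W = (0, 0), X = (1, 0), V = (0, 1), U = (3, 5).
1. A is the centroid of triangle WXU ⇒ A = (4/3, 5/3)
2. R lies on line WA with WR:RA = 5:(-4) ⇒ R = (20/3, 25/3)
through V parallel to WR: direction (20/3, 25/3); meets UX at Z = (14/5, 9/2)
Z = U + t·(X−U) with t = 1/10

t = 1/10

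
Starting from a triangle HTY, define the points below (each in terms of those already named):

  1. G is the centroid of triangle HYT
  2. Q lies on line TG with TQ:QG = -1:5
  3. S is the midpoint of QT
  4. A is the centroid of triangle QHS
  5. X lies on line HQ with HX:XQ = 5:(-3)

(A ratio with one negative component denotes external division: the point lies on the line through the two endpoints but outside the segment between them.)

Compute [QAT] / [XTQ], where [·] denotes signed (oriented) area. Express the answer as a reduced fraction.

Choose coordinates H = (0, 0), T = (1, 0), Y = (0, 1).
1. G is the centroid of triangle HYT ⇒ G = (1/3, 1/3)
2. Q lies on line TG with TQ:QG = -1:5 ⇒ Q = (7/6, -1/12)
3. S is the midpoint of QT ⇒ S = (13/12, -1/24)
4. A is the centroid of triangle QHS ⇒ A = (3/4, -1/24)
5. X lies on line HQ with HX:XQ = 5:(-3) ⇒ X = (35/12, -5/24)
2·[QAT] = -1/36, 2·[XTQ] = 1/8
[QAT]:[XTQ] = -1/36:1/8 = -2/9

[QAT]:[XTQ] = -2/9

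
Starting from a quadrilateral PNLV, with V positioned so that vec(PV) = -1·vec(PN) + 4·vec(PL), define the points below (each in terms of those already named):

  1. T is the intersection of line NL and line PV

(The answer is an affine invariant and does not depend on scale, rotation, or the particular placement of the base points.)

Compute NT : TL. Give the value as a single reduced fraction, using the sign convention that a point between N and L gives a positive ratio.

Set P = (0, 0), N = (1, 0), L = (0, 1), V = (-1, 4); any affine frame gives the same invariant.
1. T is the intersection of line NL and line PV ⇒ T = (-1/3, 4/3)
T = N + t·(L−N) with t = 4/3, so NT:TL = t:(1−t) = 4/3:-1/3

NT:TL = -4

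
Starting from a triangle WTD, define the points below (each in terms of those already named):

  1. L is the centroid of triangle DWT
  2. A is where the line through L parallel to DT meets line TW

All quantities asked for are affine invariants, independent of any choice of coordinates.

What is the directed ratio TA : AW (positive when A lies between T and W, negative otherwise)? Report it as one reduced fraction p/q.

TA:AW = 1/2

Work in coordinates with W = (0, 0), T = (1, 0), D = (0, 1).
1. L is the centroid of triangle DWT ⇒ L = (1/3, 1/3)
2. A is where the line through L parallel to DT meets line TW ⇒ A = (2/3, 0)
A = T + t·(W−T) with t = 1/3, so TA:AW = t:(1−t) = 1/3:2/3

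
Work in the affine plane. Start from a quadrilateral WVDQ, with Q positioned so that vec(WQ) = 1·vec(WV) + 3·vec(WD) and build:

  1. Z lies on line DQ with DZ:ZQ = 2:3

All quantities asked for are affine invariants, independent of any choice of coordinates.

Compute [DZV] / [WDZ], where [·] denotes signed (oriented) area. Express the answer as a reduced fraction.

Choose coordinates W = (0, 0), V = (1, 0), D = (0, 1), Q = (1, 3).
1. Z lies on line DQ with DZ:ZQ = 2:3 ⇒ Z = (2/5, 9/5)
2·[DZV] = -6/5, 2·[WDZ] = -2/5
[DZV]:[WDZ] = -6/5:-2/5 = 3

[DZV]:[WDZ] = 3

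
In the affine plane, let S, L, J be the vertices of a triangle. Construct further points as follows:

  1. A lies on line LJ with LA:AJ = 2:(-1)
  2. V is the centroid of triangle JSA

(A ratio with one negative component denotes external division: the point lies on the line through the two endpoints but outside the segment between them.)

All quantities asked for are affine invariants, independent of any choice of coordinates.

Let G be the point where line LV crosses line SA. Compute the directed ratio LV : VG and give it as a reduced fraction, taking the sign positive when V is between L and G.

LV:VG = 5

Work in coordinates with S = (0, 0), L = (1, 0), J = (0, 1).
1. A lies on line LJ with LA:AJ = 2:(-1) ⇒ A = (-1, 2)
2. V is the centroid of triangle JSA ⇒ V = (-1/3, 1)
line LV meets SA at G = (-3/5, 6/5)
V = L + t·(G−L) with t = 5/6, so LV:VG = 5/6:1/6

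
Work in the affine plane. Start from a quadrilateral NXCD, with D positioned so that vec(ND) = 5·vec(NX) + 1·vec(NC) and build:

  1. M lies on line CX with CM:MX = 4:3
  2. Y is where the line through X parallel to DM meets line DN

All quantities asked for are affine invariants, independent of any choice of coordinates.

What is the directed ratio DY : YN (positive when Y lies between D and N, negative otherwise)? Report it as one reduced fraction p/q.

Set N = (0, 0), X = (1, 0), C = (0, 1), D = (5, 1); any affine frame gives the same invariant.
1. M lies on line CX with CM:MX = 4:3 ⇒ M = (4/7, 3/7)
2. Y is where the line through X parallel to DM meets line DN ⇒ Y = (-20/11, -4/11)
Y = D + t·(N−D) with t = 15/11, so DY:YN = t:(1−t) = 15/11:-4/11

DY:YN = -15/4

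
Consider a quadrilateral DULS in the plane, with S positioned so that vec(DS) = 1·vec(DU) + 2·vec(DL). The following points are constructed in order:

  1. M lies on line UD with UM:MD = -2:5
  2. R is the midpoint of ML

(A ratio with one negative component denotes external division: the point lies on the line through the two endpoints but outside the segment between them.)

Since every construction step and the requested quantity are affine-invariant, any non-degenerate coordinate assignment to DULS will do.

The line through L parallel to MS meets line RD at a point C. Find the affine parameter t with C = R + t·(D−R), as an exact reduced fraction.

t = 2/3

Work in coordinates with D = (0, 0), U = (1, 0), L = (0, 1), S = (1, 2).
1. M lies on line UD with UM:MD = -2:5 ⇒ M = (5/3, 0)
2. R is the midpoint of ML ⇒ R = (5/6, 1/2)
through L parallel to MS: direction (-2/3, 2); meets RD at C = (5/18, 1/6)
C = R + t·(D−R) with t = 2/3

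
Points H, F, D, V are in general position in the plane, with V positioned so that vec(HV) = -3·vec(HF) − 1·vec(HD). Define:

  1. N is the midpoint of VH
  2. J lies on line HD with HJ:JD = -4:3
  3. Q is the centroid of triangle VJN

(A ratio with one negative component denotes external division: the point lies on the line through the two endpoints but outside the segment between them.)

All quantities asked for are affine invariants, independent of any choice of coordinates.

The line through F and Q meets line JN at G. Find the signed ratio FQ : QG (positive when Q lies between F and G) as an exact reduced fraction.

FQ:QG = -25/4

Assign H = (0, 0), F = (1, 0), D = (0, 1), V = (-3, -1) — the answer is frame-independent, so this choice is without loss of generality.
1. N is the midpoint of VH ⇒ N = (-3/2, -1/2)
2. J lies on line HD with HJ:JD = -4:3 ⇒ J = (0, 4)
3. Q is the centroid of triangle VJN ⇒ Q = (-3/2, 5/6)
line FQ meets JN at G = (-11/10, 7/10)
Q = F + t·(G−F) with t = 25/21, so FQ:QG = 25/21:-4/21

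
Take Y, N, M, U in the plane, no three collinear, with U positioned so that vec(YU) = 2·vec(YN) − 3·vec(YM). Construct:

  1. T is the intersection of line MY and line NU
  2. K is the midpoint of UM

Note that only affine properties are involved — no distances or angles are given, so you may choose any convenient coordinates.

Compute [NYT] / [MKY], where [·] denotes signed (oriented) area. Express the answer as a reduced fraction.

Work in coordinates with Y = (0, 0), N = (1, 0), M = (0, 1), U = (2, -3).
1. T is the intersection of line MY and line NU ⇒ T = (0, 3)
2. K is the midpoint of UM ⇒ K = (1, -1)
2·[NYT] = -3, 2·[MKY] = -1
[NYT]:[MKY] = -3:-1 = 3

[NYT]:[MKY] = 3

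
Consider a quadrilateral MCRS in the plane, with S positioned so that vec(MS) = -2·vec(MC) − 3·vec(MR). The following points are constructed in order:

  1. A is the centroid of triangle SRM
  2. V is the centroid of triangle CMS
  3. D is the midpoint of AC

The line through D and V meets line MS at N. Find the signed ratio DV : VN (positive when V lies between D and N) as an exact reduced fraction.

DV:VN = 1/6

Set M = (0, 0), C = (1, 0), R = (0, 1), S = (-2, -3); any affine frame gives the same invariant.
1. A is the centroid of triangle SRM ⇒ A = (-2/3, -2/3)
2. V is the centroid of triangle CMS ⇒ V = (-1/3, -1)
3. D is the midpoint of AC ⇒ D = (1/6, -1/3)
line DV meets MS at N = (-10/3, -5)
V = D + t·(N−D) with t = 1/7, so DV:VN = 1/7:6/7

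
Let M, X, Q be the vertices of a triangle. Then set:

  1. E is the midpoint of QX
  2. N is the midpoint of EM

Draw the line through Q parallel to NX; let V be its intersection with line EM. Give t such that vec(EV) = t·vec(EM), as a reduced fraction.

Set M = (0, 0), X = (1, 0), Q = (0, 1); any affine frame gives the same invariant.
1. E is the midpoint of QX ⇒ E = (1/2, 1/2)
2. N is the midpoint of EM ⇒ N = (1/4, 1/4)
through Q parallel to NX: direction (3/4, -1/4); meets EM at V = (3/4, 3/4)
V = E + t·(M−E) with t = -1/2

t = -1/2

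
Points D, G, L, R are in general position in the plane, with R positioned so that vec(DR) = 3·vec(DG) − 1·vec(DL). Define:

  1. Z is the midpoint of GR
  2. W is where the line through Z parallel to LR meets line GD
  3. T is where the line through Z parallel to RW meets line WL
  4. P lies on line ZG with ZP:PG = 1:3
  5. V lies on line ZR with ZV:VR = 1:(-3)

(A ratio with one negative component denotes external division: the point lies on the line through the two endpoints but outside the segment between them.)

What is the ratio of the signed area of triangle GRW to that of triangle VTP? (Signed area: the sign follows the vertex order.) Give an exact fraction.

[GRW]:[VTP] = -32

Work in coordinates with D = (0, 0), G = (1, 0), L = (0, 1), R = (3, -1).
1. Z is the midpoint of GR ⇒ Z = (2, -1/2)
2. W is where the line through Z parallel to LR meets line GD ⇒ W = (5/4, 0)
3. T is where the line through Z parallel to RW meets line WL ⇒ T = (25/16, -1/4)
4. P lies on line ZG with ZP:PG = 1:3 ⇒ P = (7/4, -3/8)
5. V lies on line ZR with ZV:VR = 1:(-3) ⇒ V = (3/2, -1/4)
2·[GRW] = 1/4, 2·[VTP] = -1/128
[GRW]:[VTP] = 1/4:-1/128 = -32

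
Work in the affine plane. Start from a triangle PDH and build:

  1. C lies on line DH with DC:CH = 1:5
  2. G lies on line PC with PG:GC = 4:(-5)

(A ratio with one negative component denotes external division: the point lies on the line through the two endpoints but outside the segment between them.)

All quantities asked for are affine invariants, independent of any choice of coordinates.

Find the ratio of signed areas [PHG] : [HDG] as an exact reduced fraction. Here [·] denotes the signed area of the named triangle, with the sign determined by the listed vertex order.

Set P = (0, 0), D = (1, 0), H = (0, 1); any affine frame gives the same invariant.
1. C lies on line DH with DC:CH = 1:5 ⇒ C = (5/6, 1/6)
2. G lies on line PC with PG:GC = 4:(-5) ⇒ G = (-10/3, -2/3)
2·[PHG] = 10/3, 2·[HDG] = -5
[PHG]:[HDG] = 10/3:-5 = -2/3

[PHG]:[HDG] = -2/3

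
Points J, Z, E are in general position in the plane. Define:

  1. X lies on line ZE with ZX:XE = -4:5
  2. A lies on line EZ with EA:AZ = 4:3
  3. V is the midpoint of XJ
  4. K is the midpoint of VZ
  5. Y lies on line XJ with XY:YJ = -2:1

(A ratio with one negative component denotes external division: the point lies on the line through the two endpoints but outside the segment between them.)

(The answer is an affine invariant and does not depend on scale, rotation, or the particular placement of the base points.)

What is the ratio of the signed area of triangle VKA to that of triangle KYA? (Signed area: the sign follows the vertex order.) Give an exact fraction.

[VKA]:[KYA] = -1/35

Set J = (0, 0), Z = (1, 0), E = (0, 1); any affine frame gives the same invariant.
1. X lies on line ZE with ZX:XE = -4:5 ⇒ X = (5, -4)
2. A lies on line EZ with EA:AZ = 4:3 ⇒ A = (4/7, 3/7)
3. V is the midpoint of XJ ⇒ V = (5/2, -2)
4. K is the midpoint of VZ ⇒ K = (7/4, -1)
5. Y lies on line XJ with XY:YJ = -2:1 ⇒ Y = (-5, 4)
2·[VKA] = 3/28, 2·[KYA] = -15/4
[VKA]:[KYA] = 3/28:-15/4 = -1/35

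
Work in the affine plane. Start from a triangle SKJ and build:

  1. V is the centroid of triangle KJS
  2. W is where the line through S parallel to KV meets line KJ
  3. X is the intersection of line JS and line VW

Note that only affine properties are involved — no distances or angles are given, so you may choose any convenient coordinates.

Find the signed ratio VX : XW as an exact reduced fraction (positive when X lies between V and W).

Assign S = (0, 0), K = (1, 0), J = (0, 1) — the answer is frame-independent, so this choice is without loss of generality.
1. V is the centroid of triangle KJS ⇒ V = (1/3, 1/3)
2. W is where the line through S parallel to KV meets line KJ ⇒ W = (2, -1)
3. X is the intersection of line JS and line VW ⇒ X = (0, 3/5)
X = V + t·(W−V) with t = -1/5, so VX:XW = t:(1−t) = -1/5:6/5

VX:XW = -1/6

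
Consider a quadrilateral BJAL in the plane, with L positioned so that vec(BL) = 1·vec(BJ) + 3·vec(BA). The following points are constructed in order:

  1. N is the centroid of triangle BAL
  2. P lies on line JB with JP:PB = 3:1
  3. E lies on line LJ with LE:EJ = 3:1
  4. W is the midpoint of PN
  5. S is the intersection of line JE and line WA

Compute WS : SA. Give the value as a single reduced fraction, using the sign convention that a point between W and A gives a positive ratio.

WS:SA = -17/24

Set B = (0, 0), J = (1, 0), A = (0, 1), L = (1, 3); any affine frame gives the same invariant.
1. N is the centroid of triangle BAL ⇒ N = (1/3, 4/3)
2. P lies on line JB with JP:PB = 3:1 ⇒ P = (1/4, 0)
3. E lies on line LJ with LE:EJ = 3:1 ⇒ E = (1, 3/4)
4. W is the midpoint of PN ⇒ W = (7/24, 2/3)
5. S is the intersection of line JE and line WA ⇒ S = (1, -1/7)
S = W + t·(A−W) with t = -17/7, so WS:SA = t:(1−t) = -17/7:24/7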